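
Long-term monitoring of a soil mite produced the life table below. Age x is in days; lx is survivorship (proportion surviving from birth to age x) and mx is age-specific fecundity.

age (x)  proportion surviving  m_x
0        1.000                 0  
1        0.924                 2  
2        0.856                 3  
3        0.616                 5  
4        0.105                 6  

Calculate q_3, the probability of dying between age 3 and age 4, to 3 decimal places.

q_3 = (l_3 − l_4) / l_3 = (0.616 − 0.105) / 0.616
     = 0.511 / 0.616 = 0.829545… → 0.830

0.830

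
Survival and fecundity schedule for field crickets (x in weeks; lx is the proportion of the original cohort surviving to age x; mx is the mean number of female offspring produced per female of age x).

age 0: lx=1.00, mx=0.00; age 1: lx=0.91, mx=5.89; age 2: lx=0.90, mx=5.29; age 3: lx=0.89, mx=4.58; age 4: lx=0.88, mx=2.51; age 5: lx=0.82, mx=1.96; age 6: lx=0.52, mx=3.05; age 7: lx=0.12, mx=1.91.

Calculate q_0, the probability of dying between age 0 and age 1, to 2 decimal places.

q_0 = (l_0 − l_1) / l_0 = (1 − 0.91) / 1
     = 0.09 / 1 = 0.09 → 0.09

0.09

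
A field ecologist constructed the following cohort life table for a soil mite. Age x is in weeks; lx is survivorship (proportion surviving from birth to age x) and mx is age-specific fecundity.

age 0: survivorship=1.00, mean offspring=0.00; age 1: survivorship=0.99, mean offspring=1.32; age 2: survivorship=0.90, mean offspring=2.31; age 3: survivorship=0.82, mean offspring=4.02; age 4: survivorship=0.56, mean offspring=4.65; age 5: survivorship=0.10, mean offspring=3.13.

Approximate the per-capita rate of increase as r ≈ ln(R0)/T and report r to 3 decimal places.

0.794

R0 = Σ lx·mx = 0 + 1.3068 + 2.079 + 3.2964 + 2.604 + 0.313 = 9.5992
Σ x·lx·mx = 27.335; T = 27.335/9.5992 = 2.84763…
r ≈ ln(R0)/T = ln(9.5992)/2.84763… = 0.79423… → 0.794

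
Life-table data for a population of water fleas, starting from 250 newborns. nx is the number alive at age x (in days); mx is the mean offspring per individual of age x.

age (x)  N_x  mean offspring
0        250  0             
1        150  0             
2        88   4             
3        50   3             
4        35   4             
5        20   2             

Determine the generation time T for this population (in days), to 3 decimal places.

2.806

lx = nx/n0 = nx/250: 1, 0.6, 0.352, 0.2, 0.14, 0.08
lx·mx: 0, 0, 1.408, 0.6, 0.56, 0.16 → R0 = 2.728
x·lx·mx: 0, 0, 2.816, 1.8, 2.24, 0.8 → Σ = 7.656
T = 7.656 / 2.728 = 2.806452… → 2.806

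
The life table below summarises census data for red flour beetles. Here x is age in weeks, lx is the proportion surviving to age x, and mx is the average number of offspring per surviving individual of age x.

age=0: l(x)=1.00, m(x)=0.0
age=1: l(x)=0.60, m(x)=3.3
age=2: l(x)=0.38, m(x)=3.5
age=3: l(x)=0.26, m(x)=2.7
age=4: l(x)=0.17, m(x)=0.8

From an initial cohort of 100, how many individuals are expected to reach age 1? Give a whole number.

60

Expected survivors = N0 · l_1 = 100 × 0.60 = 60 → 60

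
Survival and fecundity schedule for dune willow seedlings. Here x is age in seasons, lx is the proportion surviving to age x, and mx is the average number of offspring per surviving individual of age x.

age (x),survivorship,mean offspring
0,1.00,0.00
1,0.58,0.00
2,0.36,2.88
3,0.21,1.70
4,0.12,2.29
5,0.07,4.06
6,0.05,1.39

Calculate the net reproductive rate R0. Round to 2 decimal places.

2.02

lx·mx by age: 0, 0, 1.0368, 0.357, 0.2748, 0.2842, 0.0695
R0 = Σ lx·mx = 2.0223 → 2.02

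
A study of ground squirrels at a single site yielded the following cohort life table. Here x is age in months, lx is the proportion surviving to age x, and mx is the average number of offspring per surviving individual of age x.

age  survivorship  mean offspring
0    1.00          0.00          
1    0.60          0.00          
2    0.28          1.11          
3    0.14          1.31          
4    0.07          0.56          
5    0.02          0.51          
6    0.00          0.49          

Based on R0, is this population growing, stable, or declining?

R0 = Σ lx·mx = 0 + 0 + 0.3108 + 0.1834 + 0.0392 + 0.0102 + 0 = 0.5436
R0 < 1, so the population is declining.

declining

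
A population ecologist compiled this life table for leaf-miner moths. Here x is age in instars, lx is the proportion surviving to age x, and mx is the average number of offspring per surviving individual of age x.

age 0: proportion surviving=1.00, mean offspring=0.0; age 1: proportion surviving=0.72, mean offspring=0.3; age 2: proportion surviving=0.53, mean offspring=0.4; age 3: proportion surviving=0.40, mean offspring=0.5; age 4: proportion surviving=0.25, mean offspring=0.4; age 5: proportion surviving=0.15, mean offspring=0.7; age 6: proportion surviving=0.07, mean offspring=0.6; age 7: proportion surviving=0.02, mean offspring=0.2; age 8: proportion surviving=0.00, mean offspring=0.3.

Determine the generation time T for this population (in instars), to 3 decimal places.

lx·mx: 0, 0.216, 0.212, 0.2, 0.1, 0.105, 0.042, 0.004, 0 → R0 = 0.879
x·lx·mx: 0, 0.216, 0.424, 0.6, 0.4, 0.525, 0.252, 0.028, 0 → Σ = 2.445
T = 2.445 / 0.879 = 2.78157… → 2.782

2.782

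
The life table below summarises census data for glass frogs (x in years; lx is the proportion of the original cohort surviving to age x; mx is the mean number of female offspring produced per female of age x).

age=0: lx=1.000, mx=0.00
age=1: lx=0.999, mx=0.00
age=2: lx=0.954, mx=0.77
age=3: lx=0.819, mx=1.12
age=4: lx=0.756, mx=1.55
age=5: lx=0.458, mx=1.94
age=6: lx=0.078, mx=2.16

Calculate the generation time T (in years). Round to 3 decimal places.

lx·mx: 0, 0, 0.73458, 0.91728, 1.1718, 0.88852, 0.16848 → R0 = 3.88066
x·lx·mx: 0, 0, 1.46916, 2.75184, 4.6872, 4.4426, 1.01088 → Σ = 14.36168
T = 14.36168 / 3.88066 = 3.700834… → 3.701

3.701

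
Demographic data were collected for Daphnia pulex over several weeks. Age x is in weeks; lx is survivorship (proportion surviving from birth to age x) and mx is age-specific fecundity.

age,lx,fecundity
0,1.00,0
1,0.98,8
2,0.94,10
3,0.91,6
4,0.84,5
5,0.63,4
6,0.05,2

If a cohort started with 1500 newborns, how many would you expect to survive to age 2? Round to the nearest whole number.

1410

Expected survivors = N0 · l_2 = 1500 × 0.94 = 1410 → 1410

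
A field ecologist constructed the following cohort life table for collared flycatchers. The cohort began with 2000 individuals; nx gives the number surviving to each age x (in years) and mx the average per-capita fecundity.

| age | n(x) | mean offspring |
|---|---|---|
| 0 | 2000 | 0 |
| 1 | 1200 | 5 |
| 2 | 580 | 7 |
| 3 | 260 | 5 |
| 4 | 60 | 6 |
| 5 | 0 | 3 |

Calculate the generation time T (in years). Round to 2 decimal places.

lx = nx/n0 = nx/2000: 1, 0.6, 0.29, 0.13, 0.03, 0
lx·mx: 0, 3, 2.03, 0.65, 0.18, 0 → R0 = 5.86
x·lx·mx: 0, 3, 4.06, 1.95, 0.72, 0 → Σ = 9.73
T = 9.73 / 5.86 = 1.66041… → 1.66

1.66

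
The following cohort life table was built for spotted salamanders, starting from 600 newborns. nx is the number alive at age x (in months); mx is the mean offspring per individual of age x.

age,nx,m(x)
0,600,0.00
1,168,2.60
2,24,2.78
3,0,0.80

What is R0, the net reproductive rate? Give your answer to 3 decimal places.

0.839

lx = nx/n0 = nx/600: 1, 0.28, 0.04, 0
lx·mx by age: 0, 0.728, 0.1112, 0
R0 = Σ lx·mx = 0.8392 → 0.839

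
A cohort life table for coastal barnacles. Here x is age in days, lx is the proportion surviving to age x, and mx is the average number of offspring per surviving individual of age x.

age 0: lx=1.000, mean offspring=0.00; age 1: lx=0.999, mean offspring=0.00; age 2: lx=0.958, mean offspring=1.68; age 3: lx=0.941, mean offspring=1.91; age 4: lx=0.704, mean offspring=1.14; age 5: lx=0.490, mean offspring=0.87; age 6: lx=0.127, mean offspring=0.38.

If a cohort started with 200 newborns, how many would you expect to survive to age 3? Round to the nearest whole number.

188

Expected survivors = N0 · l_3 = 200 × 0.941 = 188.2 → 188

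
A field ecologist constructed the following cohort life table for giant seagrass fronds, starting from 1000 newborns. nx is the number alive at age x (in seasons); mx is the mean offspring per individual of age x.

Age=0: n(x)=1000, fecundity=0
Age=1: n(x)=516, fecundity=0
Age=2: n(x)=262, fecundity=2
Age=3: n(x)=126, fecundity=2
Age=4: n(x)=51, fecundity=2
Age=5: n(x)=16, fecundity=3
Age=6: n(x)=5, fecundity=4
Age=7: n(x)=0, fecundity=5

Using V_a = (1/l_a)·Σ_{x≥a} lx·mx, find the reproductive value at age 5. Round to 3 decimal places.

lx = nx/n0 = nx/1000: 1, 0.516, 0.262, 0.126, 0.051, 0.016, 0.005, 0
lx·mx for x ≥ 5: 0.048, 0.02, 0 → sum = 0.068
V_5 = 0.068 / l_5 = 0.068 / 0.016 = 4.25 → 4.250

4.250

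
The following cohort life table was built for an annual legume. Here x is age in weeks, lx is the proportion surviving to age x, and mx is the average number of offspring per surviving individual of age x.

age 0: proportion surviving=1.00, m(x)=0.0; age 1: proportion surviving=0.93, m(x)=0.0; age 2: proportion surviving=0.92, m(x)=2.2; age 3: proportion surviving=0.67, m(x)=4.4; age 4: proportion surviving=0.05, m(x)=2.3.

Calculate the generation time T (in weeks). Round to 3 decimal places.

lx·mx: 0, 0, 2.024, 2.948, 0.115 → R0 = 5.087
x·lx·mx: 0, 0, 4.048, 8.844, 0.46 → Σ = 13.352
T = 13.352 / 5.087 = 2.62473… → 2.625

2.625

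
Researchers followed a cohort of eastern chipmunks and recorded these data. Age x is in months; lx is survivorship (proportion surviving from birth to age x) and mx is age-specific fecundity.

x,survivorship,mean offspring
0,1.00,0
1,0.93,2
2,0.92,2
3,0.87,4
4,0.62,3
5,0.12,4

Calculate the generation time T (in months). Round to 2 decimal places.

lx·mx: 0, 1.86, 1.84, 3.48, 1.86, 0.48 → R0 = 9.52
x·lx·mx: 0, 1.86, 3.68, 10.44, 7.44, 2.4 → Σ = 25.82
T = 25.82 / 9.52 = 2.712185… → 2.71

2.71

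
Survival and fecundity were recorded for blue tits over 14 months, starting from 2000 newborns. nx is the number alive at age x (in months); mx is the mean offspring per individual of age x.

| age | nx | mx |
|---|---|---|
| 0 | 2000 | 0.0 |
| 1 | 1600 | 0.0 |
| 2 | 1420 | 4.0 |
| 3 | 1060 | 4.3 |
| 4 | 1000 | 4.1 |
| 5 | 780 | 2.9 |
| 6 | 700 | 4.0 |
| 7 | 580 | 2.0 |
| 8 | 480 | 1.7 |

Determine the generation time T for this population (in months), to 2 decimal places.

3.94

lx = nx/n0 = nx/2000: 1, 0.8, 0.71, 0.53, 0.5, 0.39, 0.35, 0.29, 0.24
lx·mx: 0, 0, 2.84, 2.279, 2.05, 1.131, 1.4, 0.58, 0.408 → R0 = 10.688
x·lx·mx: 0, 0, 5.68, 6.837, 8.2, 5.655, 8.4, 4.06, 3.264 → Σ = 42.096
T = 42.096 / 10.688 = 3.938623… → 3.94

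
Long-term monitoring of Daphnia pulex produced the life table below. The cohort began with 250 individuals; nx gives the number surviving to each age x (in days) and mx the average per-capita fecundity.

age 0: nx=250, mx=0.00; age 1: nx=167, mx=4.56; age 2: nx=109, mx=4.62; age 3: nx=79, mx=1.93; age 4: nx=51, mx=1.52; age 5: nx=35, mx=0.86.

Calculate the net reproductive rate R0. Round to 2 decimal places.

lx = nx/n0 = nx/250: 1, 0.668, 0.436, 0.316, 0.204, 0.14
lx·mx by age: 0, 3.04608, 2.01432, 0.60988, 0.31008, 0.1204
R0 = Σ lx·mx = 6.10076 → 6.10

6.10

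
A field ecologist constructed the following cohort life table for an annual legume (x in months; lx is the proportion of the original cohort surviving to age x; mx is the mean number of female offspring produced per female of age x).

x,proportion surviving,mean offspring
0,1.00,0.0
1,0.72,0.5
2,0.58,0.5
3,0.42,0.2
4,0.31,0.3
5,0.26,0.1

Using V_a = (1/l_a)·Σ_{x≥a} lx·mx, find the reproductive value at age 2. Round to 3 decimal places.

0.850

lx·mx for x ≥ 2: 0.29, 0.084, 0.093, 0.026 → sum = 0.493
V_2 = 0.493 / l_2 = 0.493 / 0.58 = 0.85 → 0.850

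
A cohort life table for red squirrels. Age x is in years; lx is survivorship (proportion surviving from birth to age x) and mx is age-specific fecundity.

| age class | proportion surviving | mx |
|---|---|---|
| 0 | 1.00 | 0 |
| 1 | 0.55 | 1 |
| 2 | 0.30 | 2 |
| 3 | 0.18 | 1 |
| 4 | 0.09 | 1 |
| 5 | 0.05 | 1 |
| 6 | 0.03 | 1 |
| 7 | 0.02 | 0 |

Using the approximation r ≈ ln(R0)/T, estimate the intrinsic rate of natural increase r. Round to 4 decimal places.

R0 = Σ lx·mx = 0 + 0.55 + 0.6 + 0.18 + 0.09 + 0.05 + 0.03 + 0 = 1.5
Σ x·lx·mx = 3.08; T = 3.08/1.5 = 2.05333…
r ≈ ln(R0)/T = ln(1.5)/2.05333… = 0.197467… → 0.1975

0.1975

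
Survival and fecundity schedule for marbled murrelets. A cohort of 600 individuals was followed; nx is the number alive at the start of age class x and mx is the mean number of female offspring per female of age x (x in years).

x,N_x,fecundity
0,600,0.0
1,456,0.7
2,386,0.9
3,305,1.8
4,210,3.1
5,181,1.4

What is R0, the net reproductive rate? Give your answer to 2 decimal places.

3.53

lx = nx/n0 = nx/600: 1, 0.76, 0.64333…, 0.50833…, 0.35, 0.30167…
lx·mx by age: 0, 0.532, 0.579…, 0.915…, 1.085, 0.422333…
R0 = Σ lx·mx = 3.533333… → 3.53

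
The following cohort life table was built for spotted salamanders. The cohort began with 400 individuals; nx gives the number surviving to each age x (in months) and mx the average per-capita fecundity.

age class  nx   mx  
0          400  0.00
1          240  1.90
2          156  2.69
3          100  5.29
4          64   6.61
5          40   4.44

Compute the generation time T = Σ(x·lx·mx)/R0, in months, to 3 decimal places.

2.724

lx = nx/n0 = nx/400: 1, 0.6, 0.39, 0.25, 0.16, 0.1
lx·mx: 0, 1.14, 1.0491, 1.3225, 1.0576, 0.444 → R0 = 5.0132
x·lx·mx: 0, 1.14, 2.0982, 3.9675, 4.2304, 2.22 → Σ = 13.6561
T = 13.6561 / 5.0132 = 2.724029… → 2.724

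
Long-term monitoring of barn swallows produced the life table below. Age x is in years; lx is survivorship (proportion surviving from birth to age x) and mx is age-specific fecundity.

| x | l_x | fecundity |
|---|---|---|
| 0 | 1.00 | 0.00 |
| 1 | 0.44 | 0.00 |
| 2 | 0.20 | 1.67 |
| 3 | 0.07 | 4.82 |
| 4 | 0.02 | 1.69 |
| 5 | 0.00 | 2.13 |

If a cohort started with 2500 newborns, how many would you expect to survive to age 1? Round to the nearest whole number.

1100

Expected survivors = N0 · l_1 = 2500 × 0.44 = 1100 → 1100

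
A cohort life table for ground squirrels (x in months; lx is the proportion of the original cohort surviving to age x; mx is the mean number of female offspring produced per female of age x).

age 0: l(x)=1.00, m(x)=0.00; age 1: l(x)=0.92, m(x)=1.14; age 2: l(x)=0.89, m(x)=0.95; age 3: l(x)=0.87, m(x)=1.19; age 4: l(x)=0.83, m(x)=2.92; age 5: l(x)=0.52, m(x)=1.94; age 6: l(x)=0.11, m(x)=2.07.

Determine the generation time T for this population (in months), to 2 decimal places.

lx·mx: 0, 1.0488, 0.8455, 1.0353, 2.4236, 1.0088, 0.2277 → R0 = 6.5897
x·lx·mx: 0, 1.0488, 1.691, 3.1059, 9.6944, 5.044, 1.3662 → Σ = 21.9503
T = 21.9503 / 6.5897 = 3.331001… → 3.33

3.33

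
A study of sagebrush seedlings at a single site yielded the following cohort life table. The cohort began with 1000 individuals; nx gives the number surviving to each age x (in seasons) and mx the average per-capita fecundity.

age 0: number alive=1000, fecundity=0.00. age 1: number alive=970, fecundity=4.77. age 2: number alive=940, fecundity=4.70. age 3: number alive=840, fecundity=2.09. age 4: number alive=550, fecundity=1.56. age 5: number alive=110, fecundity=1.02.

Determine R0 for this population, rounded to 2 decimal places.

11.77

lx = nx/n0 = nx/1000: 1, 0.97, 0.94, 0.84, 0.55, 0.11
lx·mx by age: 0, 4.6269, 4.418, 1.7556, 0.858, 0.1122
R0 = Σ lx·mx = 11.7707 → 11.77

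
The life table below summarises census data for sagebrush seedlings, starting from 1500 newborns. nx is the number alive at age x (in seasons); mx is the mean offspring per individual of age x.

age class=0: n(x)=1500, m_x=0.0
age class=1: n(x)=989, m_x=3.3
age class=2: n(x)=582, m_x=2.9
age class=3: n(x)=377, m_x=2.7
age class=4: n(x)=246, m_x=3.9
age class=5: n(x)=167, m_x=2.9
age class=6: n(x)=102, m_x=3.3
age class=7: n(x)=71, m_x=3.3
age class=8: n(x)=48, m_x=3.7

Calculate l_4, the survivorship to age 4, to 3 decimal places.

l_4 = n_4/n_0 = 246/1500 = 0.164 → 0.164

0.164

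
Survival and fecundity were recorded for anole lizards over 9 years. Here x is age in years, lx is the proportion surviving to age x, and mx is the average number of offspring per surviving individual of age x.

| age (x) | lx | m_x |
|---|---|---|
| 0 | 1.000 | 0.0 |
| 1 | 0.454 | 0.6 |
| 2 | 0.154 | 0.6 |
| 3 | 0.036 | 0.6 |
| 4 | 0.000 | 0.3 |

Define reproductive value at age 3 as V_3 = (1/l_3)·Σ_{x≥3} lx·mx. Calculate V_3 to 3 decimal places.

lx·mx for x ≥ 3: 0.0216, 0 → sum = 0.0216
V_3 = 0.0216 / l_3 = 0.0216 / 0.036 = 0.6 → 0.600

0.600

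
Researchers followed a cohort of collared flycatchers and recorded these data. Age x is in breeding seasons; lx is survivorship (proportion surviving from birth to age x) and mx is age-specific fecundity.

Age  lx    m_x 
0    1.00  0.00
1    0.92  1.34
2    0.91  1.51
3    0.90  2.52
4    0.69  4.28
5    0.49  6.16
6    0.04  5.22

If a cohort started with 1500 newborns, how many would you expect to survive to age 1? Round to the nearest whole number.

Expected survivors = N0 · l_1 = 1500 × 0.92 = 1380 → 1380

1380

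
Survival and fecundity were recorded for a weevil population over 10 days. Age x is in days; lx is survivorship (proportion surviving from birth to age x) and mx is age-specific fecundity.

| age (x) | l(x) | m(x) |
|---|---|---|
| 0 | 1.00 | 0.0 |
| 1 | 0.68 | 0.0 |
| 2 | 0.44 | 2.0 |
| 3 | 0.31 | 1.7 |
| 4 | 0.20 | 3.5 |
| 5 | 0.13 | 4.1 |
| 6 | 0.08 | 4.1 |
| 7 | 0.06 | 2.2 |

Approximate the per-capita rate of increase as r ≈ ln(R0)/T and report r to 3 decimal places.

0.300

R0 = Σ lx·mx = 0 + 0 + 0.88 + 0.527 + 0.7 + 0.533 + 0.328 + 0.132 = 3.1
Σ x·lx·mx = 11.698; T = 11.698/3.1 = 3.77355…
r ≈ ln(R0)/T = ln(3.1)/3.77355… = 0.29982… → 0.300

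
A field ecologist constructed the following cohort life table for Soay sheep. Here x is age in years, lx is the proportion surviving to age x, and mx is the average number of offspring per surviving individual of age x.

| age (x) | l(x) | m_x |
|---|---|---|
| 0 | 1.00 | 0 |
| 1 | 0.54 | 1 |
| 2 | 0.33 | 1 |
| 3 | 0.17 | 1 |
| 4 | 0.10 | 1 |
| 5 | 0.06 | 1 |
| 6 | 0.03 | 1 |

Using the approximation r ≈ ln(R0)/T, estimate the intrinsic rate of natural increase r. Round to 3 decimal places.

0.098

R0 = Σ lx·mx = 0 + 0.54 + 0.33 + 0.17 + 0.1 + 0.06 + 0.03 = 1.23
Σ x·lx·mx = 2.59; T = 2.59/1.23 = 2.10569…
r ≈ ln(R0)/T = ln(1.23)/2.10569… = 0.09831… → 0.098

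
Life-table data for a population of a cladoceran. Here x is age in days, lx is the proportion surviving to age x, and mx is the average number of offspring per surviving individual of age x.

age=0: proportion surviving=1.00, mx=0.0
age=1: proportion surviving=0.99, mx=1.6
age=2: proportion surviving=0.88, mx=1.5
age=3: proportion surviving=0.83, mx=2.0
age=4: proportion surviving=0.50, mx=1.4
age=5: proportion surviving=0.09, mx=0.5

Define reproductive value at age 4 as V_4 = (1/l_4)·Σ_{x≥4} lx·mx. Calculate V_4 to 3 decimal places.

lx·mx for x ≥ 4: 0.7, 0.045 → sum = 0.745
V_4 = 0.745 / l_4 = 0.745 / 0.5 = 1.49 → 1.490

1.490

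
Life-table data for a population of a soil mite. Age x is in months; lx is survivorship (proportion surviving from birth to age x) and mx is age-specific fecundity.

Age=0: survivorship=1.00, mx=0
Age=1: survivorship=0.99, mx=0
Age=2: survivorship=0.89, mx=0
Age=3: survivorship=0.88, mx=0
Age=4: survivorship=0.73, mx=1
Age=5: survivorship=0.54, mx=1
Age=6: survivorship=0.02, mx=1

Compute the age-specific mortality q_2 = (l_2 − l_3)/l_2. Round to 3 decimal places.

q_2 = (l_2 − l_3) / l_2 = (0.89 − 0.88) / 0.89
     = 0.01 / 0.89 = 0.011236… → 0.011

0.011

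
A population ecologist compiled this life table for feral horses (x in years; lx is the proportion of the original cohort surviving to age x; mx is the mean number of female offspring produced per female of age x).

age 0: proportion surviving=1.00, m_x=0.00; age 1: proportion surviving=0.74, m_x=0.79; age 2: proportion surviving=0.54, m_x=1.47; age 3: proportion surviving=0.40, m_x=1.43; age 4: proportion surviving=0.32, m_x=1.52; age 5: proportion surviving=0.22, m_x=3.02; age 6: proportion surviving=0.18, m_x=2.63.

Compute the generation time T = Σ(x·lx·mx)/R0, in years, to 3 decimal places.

3.356

lx·mx: 0, 0.5846, 0.7938, 0.572, 0.4864, 0.6644, 0.4734 → R0 = 3.5746
x·lx·mx: 0, 0.5846, 1.5876, 1.716, 1.9456, 3.322, 2.8404 → Σ = 11.9962
T = 11.9962 / 3.5746 = 3.355956… → 3.356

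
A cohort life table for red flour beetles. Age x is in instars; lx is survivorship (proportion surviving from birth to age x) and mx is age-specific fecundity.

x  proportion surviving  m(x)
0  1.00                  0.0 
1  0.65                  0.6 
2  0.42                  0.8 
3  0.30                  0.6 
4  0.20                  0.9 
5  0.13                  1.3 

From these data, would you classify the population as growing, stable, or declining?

growing

R0 = Σ lx·mx = 0 + 0.39 + 0.336 + 0.18 + 0.18 + 0.169 = 1.255
R0 > 1, so the population is growing.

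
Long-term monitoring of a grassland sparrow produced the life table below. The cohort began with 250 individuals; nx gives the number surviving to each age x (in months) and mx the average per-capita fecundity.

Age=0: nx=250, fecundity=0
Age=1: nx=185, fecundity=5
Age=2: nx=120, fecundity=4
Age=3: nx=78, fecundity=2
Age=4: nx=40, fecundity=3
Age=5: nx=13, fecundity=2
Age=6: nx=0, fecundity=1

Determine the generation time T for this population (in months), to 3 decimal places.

1.736

lx = nx/n0 = nx/250: 1, 0.74, 0.48, 0.312, 0.16, 0.052, 0
lx·mx: 0, 3.7, 1.92, 0.624, 0.48, 0.104, 0 → R0 = 6.828
x·lx·mx: 0, 3.7, 3.84, 1.872, 1.92, 0.52, 0 → Σ = 11.852
T = 11.852 / 6.828 = 1.735794… → 1.736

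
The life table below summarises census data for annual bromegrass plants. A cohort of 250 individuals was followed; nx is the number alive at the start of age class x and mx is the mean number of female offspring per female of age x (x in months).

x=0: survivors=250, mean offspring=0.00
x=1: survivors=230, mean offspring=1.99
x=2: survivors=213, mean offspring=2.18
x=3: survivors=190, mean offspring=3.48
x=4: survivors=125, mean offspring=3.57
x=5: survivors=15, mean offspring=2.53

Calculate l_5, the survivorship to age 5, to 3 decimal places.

l_5 = n_5/n_0 = 15/250 = 0.06 → 0.060

0.060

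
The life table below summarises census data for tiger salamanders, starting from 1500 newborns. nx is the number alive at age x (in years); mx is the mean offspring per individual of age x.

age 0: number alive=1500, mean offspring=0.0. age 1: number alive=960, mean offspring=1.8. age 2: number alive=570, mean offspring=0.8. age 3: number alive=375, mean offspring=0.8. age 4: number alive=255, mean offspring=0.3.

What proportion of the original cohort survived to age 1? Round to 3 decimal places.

l_1 = n_1/n_0 = 960/1500 = 0.64 → 0.640

0.640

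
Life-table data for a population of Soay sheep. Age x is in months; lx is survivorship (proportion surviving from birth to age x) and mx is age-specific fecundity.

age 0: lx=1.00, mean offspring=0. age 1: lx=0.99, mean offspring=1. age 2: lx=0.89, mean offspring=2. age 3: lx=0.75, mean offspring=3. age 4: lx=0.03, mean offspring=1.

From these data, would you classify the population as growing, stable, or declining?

R0 = Σ lx·mx = 0 + 0.99 + 1.78 + 2.25 + 0.03 = 5.05
R0 > 1, so the population is growing.

growing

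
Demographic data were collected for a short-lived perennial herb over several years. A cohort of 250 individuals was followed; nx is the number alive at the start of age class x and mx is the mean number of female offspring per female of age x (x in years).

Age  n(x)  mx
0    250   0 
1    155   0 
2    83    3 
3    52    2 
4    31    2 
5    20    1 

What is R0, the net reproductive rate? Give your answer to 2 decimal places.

lx = nx/n0 = nx/250: 1, 0.62, 0.332, 0.208, 0.124, 0.08
lx·mx by age: 0, 0, 0.996, 0.416, 0.248, 0.08
R0 = Σ lx·mx = 1.74 → 1.74

1.74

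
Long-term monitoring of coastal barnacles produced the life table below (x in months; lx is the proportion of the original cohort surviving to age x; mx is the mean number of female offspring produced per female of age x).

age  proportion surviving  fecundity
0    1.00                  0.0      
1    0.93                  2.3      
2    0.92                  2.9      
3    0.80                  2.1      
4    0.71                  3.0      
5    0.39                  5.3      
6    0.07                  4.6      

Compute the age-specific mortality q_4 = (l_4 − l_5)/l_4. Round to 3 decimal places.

q_4 = (l_4 − l_5) / l_4 = (0.71 − 0.39) / 0.71
     = 0.32 / 0.71 = 0.450704… → 0.451

0.451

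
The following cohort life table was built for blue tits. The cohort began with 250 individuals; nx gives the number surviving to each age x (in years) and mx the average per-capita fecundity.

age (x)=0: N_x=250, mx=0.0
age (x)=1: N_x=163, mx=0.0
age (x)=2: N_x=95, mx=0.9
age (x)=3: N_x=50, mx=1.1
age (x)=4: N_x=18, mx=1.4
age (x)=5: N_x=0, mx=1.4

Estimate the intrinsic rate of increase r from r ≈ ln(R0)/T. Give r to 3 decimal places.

-0.156

lx = nx/n0 = nx/250: 1, 0.652, 0.38, 0.2, 0.072, 0
R0 = Σ lx·mx = 0 + 0 + 0.342 + 0.22 + 0.1008 + 0 = 0.6628
Σ x·lx·mx = 1.7472; T = 1.7472/0.6628 = 2.63609…
r ≈ ln(R0)/T = ln(0.6628)/2.63609… = -0.15602… → -0.156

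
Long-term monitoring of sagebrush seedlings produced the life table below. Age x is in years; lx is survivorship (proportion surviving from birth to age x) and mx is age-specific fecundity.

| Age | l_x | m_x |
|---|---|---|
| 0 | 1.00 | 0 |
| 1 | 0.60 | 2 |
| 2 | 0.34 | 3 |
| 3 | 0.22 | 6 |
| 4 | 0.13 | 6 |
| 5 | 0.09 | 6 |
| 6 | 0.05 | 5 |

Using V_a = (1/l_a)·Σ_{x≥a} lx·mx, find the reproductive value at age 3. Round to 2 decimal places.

lx·mx for x ≥ 3: 1.32, 0.78, 0.54, 0.25 → sum = 2.89
V_3 = 2.89 / l_3 = 2.89 / 0.22 = 13.136364… → 13.14

13.14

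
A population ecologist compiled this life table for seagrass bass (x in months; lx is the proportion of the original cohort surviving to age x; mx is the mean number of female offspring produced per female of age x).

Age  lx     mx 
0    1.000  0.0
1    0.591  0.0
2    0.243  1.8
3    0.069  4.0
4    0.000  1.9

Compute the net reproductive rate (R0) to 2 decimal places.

0.71

lx·mx by age: 0, 0, 0.4374, 0.276, 0
R0 = Σ lx·mx = 0.7134 → 0.71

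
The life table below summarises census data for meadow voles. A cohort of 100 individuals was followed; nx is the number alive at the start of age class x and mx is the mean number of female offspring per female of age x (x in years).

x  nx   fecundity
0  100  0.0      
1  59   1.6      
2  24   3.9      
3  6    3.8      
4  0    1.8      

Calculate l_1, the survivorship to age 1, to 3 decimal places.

0.590

l_1 = n_1/n_0 = 59/100 = 0.59 → 0.590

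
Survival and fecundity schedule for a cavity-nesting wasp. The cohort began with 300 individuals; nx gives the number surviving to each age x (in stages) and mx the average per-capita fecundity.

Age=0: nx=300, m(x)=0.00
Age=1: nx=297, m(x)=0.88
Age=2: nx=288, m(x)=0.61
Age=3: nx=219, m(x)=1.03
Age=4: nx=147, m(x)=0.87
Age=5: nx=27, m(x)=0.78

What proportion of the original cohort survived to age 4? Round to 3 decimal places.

l_4 = n_4/n_0 = 147/300 = 0.49 → 0.490

0.490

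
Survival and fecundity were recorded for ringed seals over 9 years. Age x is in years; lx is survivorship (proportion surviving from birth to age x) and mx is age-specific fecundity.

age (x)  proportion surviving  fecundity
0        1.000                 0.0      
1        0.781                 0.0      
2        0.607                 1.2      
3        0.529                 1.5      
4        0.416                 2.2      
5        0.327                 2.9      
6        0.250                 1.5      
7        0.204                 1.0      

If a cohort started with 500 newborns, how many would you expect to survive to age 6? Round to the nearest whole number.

125

Expected survivors = N0 · l_6 = 500 × 0.250 = 125 → 125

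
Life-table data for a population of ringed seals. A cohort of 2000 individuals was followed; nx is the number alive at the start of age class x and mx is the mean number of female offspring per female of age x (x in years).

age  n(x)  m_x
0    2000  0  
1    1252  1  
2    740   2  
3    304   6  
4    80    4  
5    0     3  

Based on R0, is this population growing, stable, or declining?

growing

lx = nx/n0 = nx/2000: 1, 0.626, 0.37, 0.152, 0.04, 0
R0 = Σ lx·mx = 0 + 0.626 + 0.74 + 0.912 + 0.16 + 0 = 2.438
R0 > 1, so the population is growing.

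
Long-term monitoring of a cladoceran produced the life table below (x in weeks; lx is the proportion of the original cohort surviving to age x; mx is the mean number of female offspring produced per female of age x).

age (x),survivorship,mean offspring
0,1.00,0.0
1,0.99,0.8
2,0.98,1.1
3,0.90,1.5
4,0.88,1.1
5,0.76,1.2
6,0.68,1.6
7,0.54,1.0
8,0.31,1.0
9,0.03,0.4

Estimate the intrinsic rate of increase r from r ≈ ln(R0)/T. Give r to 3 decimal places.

0.486

R0 = Σ lx·mx = 0 + 0.792 + 1.078 + 1.35 + 0.968 + 0.912 + 1.088 + 0.54 + 0.31 + 0.012 = 7.05
Σ x·lx·mx = 28.326; T = 28.326/7.05 = 4.01787…
r ≈ ln(R0)/T = ln(7.05)/4.01787… = 0.48609… → 0.486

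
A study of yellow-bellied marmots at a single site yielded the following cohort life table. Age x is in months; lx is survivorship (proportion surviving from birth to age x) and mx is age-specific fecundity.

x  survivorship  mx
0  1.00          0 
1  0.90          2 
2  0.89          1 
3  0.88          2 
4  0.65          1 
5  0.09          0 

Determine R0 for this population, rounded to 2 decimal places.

5.10

lx·mx by age: 0, 1.8, 0.89, 1.76, 0.65, 0
R0 = Σ lx·mx = 5.1 → 5.10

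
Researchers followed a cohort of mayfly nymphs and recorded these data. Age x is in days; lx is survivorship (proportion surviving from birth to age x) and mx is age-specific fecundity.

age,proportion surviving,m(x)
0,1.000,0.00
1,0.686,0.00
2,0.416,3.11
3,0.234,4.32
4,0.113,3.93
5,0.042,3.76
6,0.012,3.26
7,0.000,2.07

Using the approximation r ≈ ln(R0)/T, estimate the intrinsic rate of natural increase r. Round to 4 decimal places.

0.3779

R0 = Σ lx·mx = 0 + 0 + 1.29376 + 1.01088 + 0.44409 + 0.15792 + 0.03912 + 0 = 2.94577
Σ x·lx·mx = 8.42084; T = 8.42084/2.94577 = 2.85862…
r ≈ ln(R0)/T = ln(2.94577)/2.85862… = 0.377934… → 0.3779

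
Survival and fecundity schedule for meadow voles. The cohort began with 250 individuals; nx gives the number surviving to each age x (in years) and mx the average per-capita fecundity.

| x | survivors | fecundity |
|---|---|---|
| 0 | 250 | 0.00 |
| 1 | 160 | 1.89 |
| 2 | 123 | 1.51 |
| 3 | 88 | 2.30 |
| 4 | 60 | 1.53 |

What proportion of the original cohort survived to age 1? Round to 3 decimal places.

l_1 = n_1/n_0 = 160/250 = 0.64 → 0.640

0.640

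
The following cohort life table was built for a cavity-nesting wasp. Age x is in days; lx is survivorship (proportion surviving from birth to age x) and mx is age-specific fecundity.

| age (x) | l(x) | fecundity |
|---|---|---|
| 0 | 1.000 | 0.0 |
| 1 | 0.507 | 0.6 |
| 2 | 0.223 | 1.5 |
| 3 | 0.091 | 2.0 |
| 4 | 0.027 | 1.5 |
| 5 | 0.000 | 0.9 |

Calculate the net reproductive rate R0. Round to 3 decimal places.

0.861

lx·mx by age: 0, 0.3042, 0.3345, 0.182, 0.0405, 0
R0 = Σ lx·mx = 0.8612 → 0.861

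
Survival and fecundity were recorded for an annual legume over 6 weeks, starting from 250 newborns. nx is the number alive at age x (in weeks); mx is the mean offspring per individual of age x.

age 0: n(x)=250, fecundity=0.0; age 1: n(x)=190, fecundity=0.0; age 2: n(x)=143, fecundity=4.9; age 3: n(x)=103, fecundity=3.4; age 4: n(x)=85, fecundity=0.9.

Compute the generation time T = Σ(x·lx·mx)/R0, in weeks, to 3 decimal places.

2.446

lx = nx/n0 = nx/250: 1, 0.76, 0.572, 0.412, 0.34
lx·mx: 0, 0, 2.8028, 1.4008, 0.306 → R0 = 4.5096
x·lx·mx: 0, 0, 5.6056, 4.2024, 1.224 → Σ = 11.032
T = 11.032 / 4.5096 = 2.446337… → 2.446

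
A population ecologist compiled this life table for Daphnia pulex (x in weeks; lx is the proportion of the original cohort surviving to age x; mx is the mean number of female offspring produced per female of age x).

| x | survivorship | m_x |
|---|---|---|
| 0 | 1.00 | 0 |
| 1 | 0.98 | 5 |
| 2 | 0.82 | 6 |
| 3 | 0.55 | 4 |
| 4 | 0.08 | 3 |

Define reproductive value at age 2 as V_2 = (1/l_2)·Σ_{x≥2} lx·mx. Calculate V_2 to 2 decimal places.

8.98

lx·mx for x ≥ 2: 4.92, 2.2, 0.24 → sum = 7.36
V_2 = 7.36 / l_2 = 7.36 / 0.82 = 8.97561… → 8.98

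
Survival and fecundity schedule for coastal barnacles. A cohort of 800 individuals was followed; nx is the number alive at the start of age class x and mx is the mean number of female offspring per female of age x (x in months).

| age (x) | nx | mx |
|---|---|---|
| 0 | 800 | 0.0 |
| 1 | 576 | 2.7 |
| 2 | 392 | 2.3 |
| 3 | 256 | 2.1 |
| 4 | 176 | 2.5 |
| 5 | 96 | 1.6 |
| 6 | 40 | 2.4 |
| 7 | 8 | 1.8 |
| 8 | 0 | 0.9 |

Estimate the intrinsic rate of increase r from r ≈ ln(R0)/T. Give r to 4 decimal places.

0.6926

lx = nx/n0 = nx/800: 1, 0.72, 0.49, 0.32, 0.22, 0.12, 0.05, 0.01, 0
R0 = Σ lx·mx = 0 + 1.944 + 1.127 + 0.672 + 0.55 + 0.192 + 0.12 + 0.018 + 0 = 4.623
Σ x·lx·mx = 10.22; T = 10.22/4.623 = 2.21069…
r ≈ ln(R0)/T = ln(4.623)/2.21069… = 0.692565… → 0.6926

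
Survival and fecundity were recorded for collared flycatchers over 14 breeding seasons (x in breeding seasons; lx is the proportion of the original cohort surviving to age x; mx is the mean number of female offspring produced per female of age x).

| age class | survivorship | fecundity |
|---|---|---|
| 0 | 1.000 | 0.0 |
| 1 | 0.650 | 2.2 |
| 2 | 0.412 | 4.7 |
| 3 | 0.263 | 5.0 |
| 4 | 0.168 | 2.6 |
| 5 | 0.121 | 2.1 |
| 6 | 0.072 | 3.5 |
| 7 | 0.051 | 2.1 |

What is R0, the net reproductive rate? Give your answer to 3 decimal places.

lx·mx by age: 0, 1.43, 1.9364, 1.315, 0.4368, 0.2541, 0.252, 0.1071
R0 = Σ lx·mx = 5.7314 → 5.731

5.731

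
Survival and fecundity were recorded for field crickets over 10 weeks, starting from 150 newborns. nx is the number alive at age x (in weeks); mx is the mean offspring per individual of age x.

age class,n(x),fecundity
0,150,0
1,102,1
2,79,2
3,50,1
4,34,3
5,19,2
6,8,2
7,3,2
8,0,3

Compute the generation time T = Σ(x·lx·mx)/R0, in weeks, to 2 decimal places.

lx = nx/n0 = nx/150: 1, 0.68, 0.52667…, 0.33333…, 0.22667…, 0.12667…, 0.05333…, 0.02, 0
lx·mx: 0, 0.68, 1.053333…, 0.333333…, 0.68…, 0.253333…, 0.106667…, 0.04, 0 → R0 = 3.146667…
x·lx·mx: 0, 0.68, 2.106667…, 1…, 2.72…, 1.266667…, 0.64…, 0.28, 0 → Σ = 8.693333…
T = 8.693333… / 3.146667… = 2.762712… → 2.76

2.76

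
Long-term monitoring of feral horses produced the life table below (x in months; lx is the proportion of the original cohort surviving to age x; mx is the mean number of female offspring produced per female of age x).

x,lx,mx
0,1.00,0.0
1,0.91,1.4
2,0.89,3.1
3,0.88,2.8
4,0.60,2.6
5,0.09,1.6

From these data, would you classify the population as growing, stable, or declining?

R0 = Σ lx·mx = 0 + 1.274 + 2.759 + 2.464 + 1.56 + 0.144 = 8.201
R0 > 1, so the population is growing.

growing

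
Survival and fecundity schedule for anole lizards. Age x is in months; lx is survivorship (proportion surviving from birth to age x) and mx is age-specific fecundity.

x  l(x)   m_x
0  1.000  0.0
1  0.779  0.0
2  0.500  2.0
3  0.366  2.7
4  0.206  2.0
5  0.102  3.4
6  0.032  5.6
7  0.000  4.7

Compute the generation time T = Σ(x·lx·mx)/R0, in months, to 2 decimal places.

3.22

lx·mx: 0, 0, 1, 0.9882, 0.412, 0.3468, 0.1792, 0 → R0 = 2.9262
x·lx·mx: 0, 0, 2, 2.9646, 1.648, 1.734, 1.0752, 0 → Σ = 9.4218
T = 9.4218 / 2.9262 = 3.219807… → 3.22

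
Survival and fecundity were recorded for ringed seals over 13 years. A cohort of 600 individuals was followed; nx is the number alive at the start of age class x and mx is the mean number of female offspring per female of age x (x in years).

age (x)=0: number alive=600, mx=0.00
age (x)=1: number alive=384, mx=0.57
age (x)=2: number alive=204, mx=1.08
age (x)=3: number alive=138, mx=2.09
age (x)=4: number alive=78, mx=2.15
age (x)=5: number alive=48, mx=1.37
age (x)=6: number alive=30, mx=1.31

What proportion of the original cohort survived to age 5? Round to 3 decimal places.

0.080

l_5 = n_5/n_0 = 48/600 = 0.08 → 0.080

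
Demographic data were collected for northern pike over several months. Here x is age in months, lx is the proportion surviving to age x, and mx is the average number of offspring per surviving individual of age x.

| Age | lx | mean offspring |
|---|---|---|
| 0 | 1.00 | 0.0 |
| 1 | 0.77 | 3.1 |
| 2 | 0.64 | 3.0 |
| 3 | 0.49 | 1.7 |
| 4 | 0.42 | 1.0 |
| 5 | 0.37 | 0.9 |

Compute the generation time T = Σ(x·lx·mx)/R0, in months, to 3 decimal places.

lx·mx: 0, 2.387, 1.92, 0.833, 0.42, 0.333 → R0 = 5.893
x·lx·mx: 0, 2.387, 3.84, 2.499, 1.68, 1.665 → Σ = 12.071
T = 12.071 / 5.893 = 2.048362… → 2.048

2.048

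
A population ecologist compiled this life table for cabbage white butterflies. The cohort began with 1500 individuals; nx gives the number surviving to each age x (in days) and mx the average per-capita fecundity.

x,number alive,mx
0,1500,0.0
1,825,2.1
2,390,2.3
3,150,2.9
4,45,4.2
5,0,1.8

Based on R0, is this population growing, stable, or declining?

lx = nx/n0 = nx/1500: 1, 0.55, 0.26, 0.1, 0.03, 0
R0 = Σ lx·mx = 0 + 1.155 + 0.598 + 0.29 + 0.126 + 0 = 2.169
R0 > 1, so the population is growing.

growing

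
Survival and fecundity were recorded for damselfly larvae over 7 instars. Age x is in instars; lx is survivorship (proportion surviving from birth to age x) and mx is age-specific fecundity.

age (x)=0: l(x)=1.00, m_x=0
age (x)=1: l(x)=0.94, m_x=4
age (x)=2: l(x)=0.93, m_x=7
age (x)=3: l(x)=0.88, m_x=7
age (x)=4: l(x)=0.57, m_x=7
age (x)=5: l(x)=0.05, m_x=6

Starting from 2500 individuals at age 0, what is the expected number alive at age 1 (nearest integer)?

2350

Expected survivors = N0 · l_1 = 2500 × 0.94 = 2350 → 2350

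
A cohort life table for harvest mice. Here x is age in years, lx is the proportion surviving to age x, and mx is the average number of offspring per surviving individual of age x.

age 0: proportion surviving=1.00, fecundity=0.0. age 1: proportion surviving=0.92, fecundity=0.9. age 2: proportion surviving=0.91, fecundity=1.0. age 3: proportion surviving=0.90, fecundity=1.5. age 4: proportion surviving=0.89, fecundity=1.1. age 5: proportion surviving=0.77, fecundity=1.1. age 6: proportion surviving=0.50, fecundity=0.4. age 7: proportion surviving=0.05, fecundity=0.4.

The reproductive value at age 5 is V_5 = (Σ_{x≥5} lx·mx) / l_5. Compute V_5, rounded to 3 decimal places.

lx·mx for x ≥ 5: 0.847, 0.2, 0.02 → sum = 1.067
V_5 = 1.067 / l_5 = 1.067 / 0.77 = 1.385714… → 1.386

1.386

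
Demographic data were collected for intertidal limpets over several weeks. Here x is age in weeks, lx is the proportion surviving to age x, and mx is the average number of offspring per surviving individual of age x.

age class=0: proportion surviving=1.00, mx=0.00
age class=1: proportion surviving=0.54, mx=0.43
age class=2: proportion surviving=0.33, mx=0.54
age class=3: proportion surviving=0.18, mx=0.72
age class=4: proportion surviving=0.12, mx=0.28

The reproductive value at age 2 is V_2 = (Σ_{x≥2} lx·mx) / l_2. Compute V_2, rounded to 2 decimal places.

1.03

lx·mx for x ≥ 2: 0.1782, 0.1296, 0.0336 → sum = 0.3414
V_2 = 0.3414 / l_2 = 0.3414 / 0.33 = 1.034545… → 1.03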